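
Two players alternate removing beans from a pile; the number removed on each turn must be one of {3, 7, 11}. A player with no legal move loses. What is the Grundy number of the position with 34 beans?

n :  0  1  2  3  4  5  6  7  8  9 10 11 12 13 14 15 16 17 18 19 20 21 22 23 24 25 26 27 28 29 30 31 32 33 34
G :  0  0  0  1  1  1  0  2  2  1  0  3  2  1  0  0  0  1  1  1  0  2  2  1  0  3  2  1  0  0  0  1  1  1  0

0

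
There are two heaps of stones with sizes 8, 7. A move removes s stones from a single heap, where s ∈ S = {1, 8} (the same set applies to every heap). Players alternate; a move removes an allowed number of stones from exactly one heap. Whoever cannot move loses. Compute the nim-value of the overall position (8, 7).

All heaps use S = {1, 8}:
G(0) = 0
G(1) = mex{0} = 1
G(2) = mex{1} = 0
G(3) = mex{0} = 1
G(4) = mex{1} = 0
G(5) = mex{0} = 1
G(6) = mex{1} = 0
G(7) = mex{0} = 1
G(8) = mex{1,0} = 2
Heap A: G(8) = 2.
Heap B: G(7) = 1.
Combined Grundy value = 2 ⊕ 1 = 3.

3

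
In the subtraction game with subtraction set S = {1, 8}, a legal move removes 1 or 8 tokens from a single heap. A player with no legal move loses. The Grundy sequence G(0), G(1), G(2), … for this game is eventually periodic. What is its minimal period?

n :  0  1  2  3  4  5  6  7  8  9 10 11 12 13 14 15 16 17 18 19
G :  0  1  0  1  0  1  0  1  2  0  1  0  1  0  1  0  1  2  0  1
G(n+9) = G(n) holds for n = 0,…,7 (a full window of length max(S) = 8), so the sequence is purely periodic with period 9.

9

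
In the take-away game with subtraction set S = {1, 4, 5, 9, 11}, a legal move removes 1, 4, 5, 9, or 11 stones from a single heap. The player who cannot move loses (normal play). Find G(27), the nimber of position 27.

n :  0  1  2  3  4  5  6  7  8  9 10 11 12 13 14 15 16 17 18 19 20 21 22 23 24 25 26 27
G :  0  1  0  1  2  3  2  3  0  1  0  1  2  3  2  3  0  1  0  1  2  3  2  3  0  1  0  1

1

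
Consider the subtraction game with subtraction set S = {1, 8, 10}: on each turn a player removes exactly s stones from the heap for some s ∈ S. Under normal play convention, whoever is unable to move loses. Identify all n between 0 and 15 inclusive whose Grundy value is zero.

0, 2, 4, 6, 9, 11, 13, 15

n :  0  1  2  3  4  5  6  7  8  9 10 11 12 13 14 15
G :  0  1  0  1  0  1  0  1  2  0  1  0  1  0  1  0
P-positions are exactly the n with G(n) = 0.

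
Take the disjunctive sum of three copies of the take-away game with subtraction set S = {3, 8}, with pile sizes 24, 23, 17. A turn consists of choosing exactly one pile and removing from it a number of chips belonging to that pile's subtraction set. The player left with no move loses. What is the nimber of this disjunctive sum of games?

All piles use S = {3, 8}:
n :  0  1  2  3  4  5  6  7  8  9 10 11 12 13 14 15 16 17 18 19 20 21 22 23 24
G :  0  0  0  1  1  1  0  0  2  1  1  0  0  0  1  1  1  0  0  2  1  1  0  0  0
Pile A: G(24) = 0.
Pile B: G(23) = 0.
Pile C: G(17) = 0.
Combined Grundy value = 0 ⊕ 0 ⊕ 0 = 0.

0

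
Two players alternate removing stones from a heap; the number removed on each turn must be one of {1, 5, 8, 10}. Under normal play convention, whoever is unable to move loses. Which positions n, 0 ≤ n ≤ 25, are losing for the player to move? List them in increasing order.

0, 2, 4, 6, 13, 15, 17, 19

G(0) = 0
G(1) = mex{0} = 1
G(2) = mex{1} = 0
G(3) = mex{0} = 1
G(4) = mex{1} = 0
G(5) = mex{0,0} = 1
G(6) = mex{1,1} = 0
G(7) = mex{0,0} = 1
G(8) = mex{1,1,0} = 2
G(9) = mex{2,0,1} = 3
G(10) = mex{3,1,0,0} = 2
G(11) = mex{2,0,1,1} = 3
G(12) = mex{3,1,0,0} = 2
G(13) = mex{2,2,1,1} = 0
G(14) = mex{0,3,0,0} = 1
G(15) = mex{1,2,1,1} = 0
G(16) = mex{0,3,2,0} = 1
G(17) = mex{1,2,3,1} = 0
G(18) = mex{0,0,2,2} = 1
G(19) = mex{1,1,3,3} = 0
G(20) = mex{0,0,2,2} = 1
G(21) = mex{1,1,0,3} = 2
G(22) = mex{2,0,1,2} = 3
G(23) = mex{3,1,0,0} = 2
G(24) = mex{2,0,1,1} = 3
G(25) = mex{3,1,0,0} = 2
P-positions are exactly the n with G(n) = 0.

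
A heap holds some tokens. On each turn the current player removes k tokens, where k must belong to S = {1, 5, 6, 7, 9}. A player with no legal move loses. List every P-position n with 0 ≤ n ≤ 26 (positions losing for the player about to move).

0, 2, 4, 12, 14, 16, 24, 26

n :  0  1  2  3  4  5  6  7  8  9 10 11 12 13 14 15 16 17 18 19 20 21 22 23 24 25 26
G :  0  1  0  1  0  1  2  3  2  3  2  3  0  1  0  1  0  1  2  3  2  3  2  3  0  1  0
P-positions are exactly the n with G(n) = 0.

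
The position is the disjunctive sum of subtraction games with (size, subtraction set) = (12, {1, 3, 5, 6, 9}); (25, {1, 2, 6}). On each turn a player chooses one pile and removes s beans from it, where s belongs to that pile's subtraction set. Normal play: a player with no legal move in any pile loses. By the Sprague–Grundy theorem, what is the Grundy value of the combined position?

Pile A, S = {1, 3, 5, 6, 9}:
n :  0  1  2  3  4  5  6  7  8  9 10 11 12
G :  0  1  0  1  0  1  2  3  2  3  2  3  0
G_A(12) = 0.
Pile B, S = {1, 2, 6}:
n :  0  1  2  3  4  5  6  7  8  9 10 11 12 13 14 15 16 17 18 19 20 21 22 23 24 25
G :  0  1  2  0  1  2  3  0  1  2  0  1  2  3  0  1  2  0  1  2  3  0  1  2  0  1
G_B(25) = 1.
Combined Grundy value = 0 ⊕ 1 = 1.

1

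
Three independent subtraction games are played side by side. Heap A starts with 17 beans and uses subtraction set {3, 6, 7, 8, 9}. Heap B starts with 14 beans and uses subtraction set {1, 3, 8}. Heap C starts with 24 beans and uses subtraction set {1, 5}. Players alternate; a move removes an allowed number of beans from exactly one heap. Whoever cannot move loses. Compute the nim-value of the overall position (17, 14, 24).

0

Heap A, S = {3, 6, 7, 8, 9}:
n :  0  1  2  3  4  5  6  7  8  9 10 11 12 13 14 15 16 17
G :  0  0  0  1  1  1  2  2  2  3  3  3  0  0  0  1  1  1
G_A(17) = 1.
Heap B, S = {1, 3, 8}:
n :  0  1  2  3  4  5  6  7  8  9 10 11 12 13 14
G :  0  1  0  1  0  1  0  1  2  3  2  0  1  0  1
G_B(14) = 1.
Heap C, S = {1, 5}:
G(0) = 0
G(1) = mex{0} = 1
G(2) = mex{1} = 0
G(3) = mex{0} = 1
G(4) = mex{1} = 0
G(5) = mex{0,0} = 1
G(6) = mex{1,1} = 0
G(7) = mex{0,0} = 1
G(8) = mex{1,1} = 0
G(9) = mex{0,0} = 1
G(10) = mex{1,1} = 0
G(11) = mex{0,0} = 1
G(12) = mex{1,1} = 0
G(13) = mex{0,0} = 1
G(14) = mex{1,1} = 0
G(15) = mex{0,0} = 1
G(16) = mex{1,1} = 0
G(17) = mex{0,0} = 1
G(18) = mex{1,1} = 0
G(19) = mex{0,0} = 1
G(20) = mex{1,1} = 0
G(21) = mex{0,0} = 1
G(22) = mex{1,1} = 0
G(23) = mex{0,0} = 1
G(24) = mex{1,1} = 0
G_C(24) = 0.
Combined Grundy value = 1 ⊕ 1 ⊕ 0 = 0.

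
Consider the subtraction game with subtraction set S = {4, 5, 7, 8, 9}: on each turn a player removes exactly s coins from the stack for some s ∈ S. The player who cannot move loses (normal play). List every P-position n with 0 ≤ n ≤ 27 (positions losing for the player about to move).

n :  0  1  2  3  4  5  6  7  8  9 10 11 12 13 14 15 16 17 18 19 20 21 22 23 24 25 26 27
G :  0  0  0  0  1  1  1  1  2  2  2  2  3  0  0  0  0  1  1  1  1  2  2  2  2  3  0  0
P-positions are exactly the n with G(n) = 0.

0, 1, 2, 3, 13, 14, 15, 16, 26, 27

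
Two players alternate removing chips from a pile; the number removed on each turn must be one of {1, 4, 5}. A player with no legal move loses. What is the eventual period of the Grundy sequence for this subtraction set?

n :  0  1  2  3  4  5  6  7  8  9 10 11 12 13 14 15 16 17
G :  0  1  0  1  2  3  2  3  0  1  0  1  2  3  2  3  0  1
G(n+8) = G(n) holds for n = 0,…,4 (a full window of length max(S) = 5), so the sequence is purely periodic with period 8.

8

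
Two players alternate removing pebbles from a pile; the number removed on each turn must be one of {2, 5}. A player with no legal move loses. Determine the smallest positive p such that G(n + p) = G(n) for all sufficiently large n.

7

G(0) = 0
G(1) = mex{} = 0
G(2) = mex{0} = 1
G(3) = mex{0} = 1
G(4) = mex{1} = 0
G(5) = mex{1,0} = 2
G(6) = mex{0,0} = 1
G(7) = mex{2,1} = 0
G(8) = mex{1,1} = 0
G(9) = mex{0,0} = 1
G(10) = mex{0,2} = 1
G(11) = mex{1,1} = 0
G(12) = mex{1,0} = 2
G(13) = mex{0,0} = 1
G(14) = mex{2,1} = 0
G(15) = mex{1,1} = 0
G(n+7) = G(n) holds for n = 0,…,4 (a full window of length max(S) = 5), so the sequence is purely periodic with period 7.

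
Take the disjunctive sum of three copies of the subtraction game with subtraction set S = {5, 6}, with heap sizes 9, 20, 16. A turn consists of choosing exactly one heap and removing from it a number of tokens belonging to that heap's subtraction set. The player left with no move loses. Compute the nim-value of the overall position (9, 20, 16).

All heaps use S = {5, 6}:
n :  0  1  2  3  4  5  6  7  8  9 10 11 12 13 14 15 16 17 18 19 20
G :  0  0  0  0  0  1  1  1  1  1  2  0  0  0  0  0  1  1  1  1  1
Heap A: G(9) = 1.
Heap B: G(20) = 1.
Heap C: G(16) = 1.
Combined Grundy value = 1 ⊕ 1 ⊕ 1 = 1.

1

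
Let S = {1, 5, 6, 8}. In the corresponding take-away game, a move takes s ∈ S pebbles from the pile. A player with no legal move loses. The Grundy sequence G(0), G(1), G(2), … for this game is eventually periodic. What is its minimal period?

11

n :  0  1  2  3  4  5  6  7  8  9 10 11 12 13 14 15 16 17 18 19 20 21 22 23
G :  0  1  0  1  0  1  2  3  2  3  2  0  1  0  1  0  1  2  3  2  3  2  0  1
G(n+11) = G(n) holds for n = 0,…,7 (a full window of length max(S) = 8), so the sequence is purely periodic with period 11.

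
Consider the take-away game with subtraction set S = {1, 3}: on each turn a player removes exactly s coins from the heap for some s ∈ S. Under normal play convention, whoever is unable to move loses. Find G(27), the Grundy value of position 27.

n :  0  1  2  3  4  5  6  7  8  9 10 11 12 13 14 15 16 17 18 19 20 21 22 23 24 25 26 27
G :  0  1  0  1  0  1  0  1  0  1  0  1  0  1  0  1  0  1  0  1  0  1  0  1  0  1  0  1

1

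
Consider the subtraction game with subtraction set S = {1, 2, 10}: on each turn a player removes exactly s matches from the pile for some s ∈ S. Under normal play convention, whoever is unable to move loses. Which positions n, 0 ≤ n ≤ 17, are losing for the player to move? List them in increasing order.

0, 3, 6, 9, 12, 15

G(0) = 0
G(1) = mex{0} = 1
G(2) = mex{1,0} = 2
G(3) = mex{2,1} = 0
G(4) = mex{0,2} = 1
G(5) = mex{1,0} = 2
G(6) = mex{2,1} = 0
G(7) = mex{0,2} = 1
G(8) = mex{1,0} = 2
G(9) = mex{2,1} = 0
G(10) = mex{0,2,0} = 1
G(11) = mex{1,0,1} = 2
G(12) = mex{2,1,2} = 0
G(13) = mex{0,2,0} = 1
G(14) = mex{1,0,1} = 2
G(15) = mex{2,1,2} = 0
G(16) = mex{0,2,0} = 1
G(17) = mex{1,0,1} = 2
P-positions are exactly the n with G(n) = 0.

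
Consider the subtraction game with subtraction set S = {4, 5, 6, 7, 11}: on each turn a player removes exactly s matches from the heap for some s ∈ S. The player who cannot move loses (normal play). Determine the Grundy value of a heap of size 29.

G(0) = 0
G(1) = mex{} = 0
G(2) = mex{} = 0
G(3) = mex{} = 0
G(4) = mex{0} = 1
G(5) = mex{0,0} = 1
G(6) = mex{0,0,0} = 1
G(7) = mex{0,0,0,0} = 1
G(8) = mex{1,0,0,0} = 2
G(9) = mex{1,1,0,0} = 2
G(10) = mex{1,1,1,0} = 2
G(11) = mex{1,1,1,1,0} = 2
G(12) = mex{2,1,1,1,0} = 3
G(13) = mex{2,2,1,1,0} = 3
G(14) = mex{2,2,2,1,0} = 3
G(15) = mex{2,2,2,2,1} = 0
G(16) = mex{3,2,2,2,1} = 0
G(17) = mex{3,3,2,2,1} = 0
G(18) = mex{3,3,3,2,1} = 0
G(19) = mex{0,3,3,3,2} = 1
G(20) = mex{0,0,3,3,2} = 1
G(21) = mex{0,0,0,3,2} = 1
G(22) = mex{0,0,0,0,2} = 1
G(23) = mex{1,0,0,0,3} = 2
G(24) = mex{1,1,0,0,3} = 2
G(25) = mex{1,1,1,0,3} = 2
G(26) = mex{1,1,1,1,0} = 2
G(27) = mex{2,1,1,1,0} = 3
G(28) = mex{2,2,1,1,0} = 3
G(29) = mex{2,2,2,1,0} = 3

3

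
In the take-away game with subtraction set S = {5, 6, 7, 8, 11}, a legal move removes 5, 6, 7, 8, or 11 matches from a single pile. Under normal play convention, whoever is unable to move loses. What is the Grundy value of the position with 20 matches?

G(0) = 0
G(1) = mex{} = 0
G(2) = mex{} = 0
G(3) = mex{} = 0
G(4) = mex{} = 0
G(5) = mex{0} = 1
G(6) = mex{0,0} = 1
G(7) = mex{0,0,0} = 1
G(8) = mex{0,0,0,0} = 1
G(9) = mex{0,0,0,0} = 1
G(10) = mex{1,0,0,0} = 2
G(11) = mex{1,1,0,0,0} = 2
G(12) = mex{1,1,1,0,0} = 2
G(13) = mex{1,1,1,1,0} = 2
G(14) = mex{1,1,1,1,0} = 2
G(15) = mex{2,1,1,1,0} = 3
G(16) = mex{2,2,1,1,1} = 0
G(17) = mex{2,2,2,1,1} = 0
G(18) = mex{2,2,2,2,1} = 0
G(19) = mex{2,2,2,2,1} = 0
G(20) = mex{3,2,2,2,1} = 0

0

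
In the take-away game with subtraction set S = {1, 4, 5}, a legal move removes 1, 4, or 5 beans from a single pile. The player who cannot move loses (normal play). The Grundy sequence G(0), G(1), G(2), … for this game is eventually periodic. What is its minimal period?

8

n :  0  1  2  3  4  5  6  7  8  9 10 11 12 13 14 15 16 17
G :  0  1  0  1  2  3  2  3  0  1  0  1  2  3  2  3  0  1
G(n+8) = G(n) holds for n = 0,…,4 (a full window of length max(S) = 5), so the sequence is purely periodic with period 8.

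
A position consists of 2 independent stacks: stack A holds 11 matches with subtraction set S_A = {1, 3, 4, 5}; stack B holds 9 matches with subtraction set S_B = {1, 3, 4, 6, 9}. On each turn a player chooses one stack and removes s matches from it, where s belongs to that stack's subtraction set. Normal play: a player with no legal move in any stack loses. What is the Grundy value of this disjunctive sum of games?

5

Stack A, S = {1, 3, 4, 5}:
G(0) = 0
G(1) = mex{0} = 1
G(2) = mex{1} = 0
G(3) = mex{0,0} = 1
G(4) = mex{1,1,0} = 2
G(5) = mex{2,0,1,0} = 3
G(6) = mex{3,1,0,1} = 2
G(7) = mex{2,2,1,0} = 3
G(8) = mex{3,3,2,1} = 0
G(9) = mex{0,2,3,2} = 1
G(10) = mex{1,3,2,3} = 0
G(11) = mex{0,0,3,2} = 1
G_A(11) = 1.
Stack B, S = {1, 3, 4, 6, 9}:
G(0) = 0
G(1) = mex{0} = 1
G(2) = mex{1} = 0
G(3) = mex{0,0} = 1
G(4) = mex{1,1,0} = 2
G(5) = mex{2,0,1} = 3
G(6) = mex{3,1,0,0} = 2
G(7) = mex{2,2,1,1} = 0
G(8) = mex{0,3,2,0} = 1
G(9) = mex{1,2,3,1,0} = 4
G_B(9) = 4.
Combined Grundy value = 1 ⊕ 4 = 5.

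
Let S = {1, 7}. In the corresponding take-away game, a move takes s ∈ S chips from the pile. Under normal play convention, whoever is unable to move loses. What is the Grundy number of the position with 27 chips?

n :  0  1  2  3  4  5  6  7  8  9 10 11 12 13 14 15 16 17 18 19 20 21 22 23 24 25 26 27
G :  0  1  0  1  0  1  0  1  0  1  0  1  0  1  0  1  0  1  0  1  0  1  0  1  0  1  0  1

1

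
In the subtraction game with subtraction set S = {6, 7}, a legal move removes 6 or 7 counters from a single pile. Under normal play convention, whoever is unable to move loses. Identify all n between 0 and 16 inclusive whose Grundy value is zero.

0, 1, 2, 3, 4, 5, 13, 14, 15, 16

n :  0  1  2  3  4  5  6  7  8  9 10 11 12 13 14 15 16
G :  0  0  0  0  0  0  1  1  1  1  1  1  2  0  0  0  0
P-positions are exactly the n with G(n) = 0.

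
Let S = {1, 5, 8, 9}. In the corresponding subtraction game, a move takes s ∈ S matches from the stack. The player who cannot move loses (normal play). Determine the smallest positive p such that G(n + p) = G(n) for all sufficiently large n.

16

n :  0  1  2  3  4  5  6  7  8  9 10 11 12 13 14 15 16 17 18 19 20 21 22 23 24 25 26 27 28 29 30 31 32 33
G :  0  1  0  1  0  1  0  1  2  3  2  3  2  3  2  3  0  1  0  1  0  1  0  1  2  3  2  3  2  3  2  3  0  1
G(n+16) = G(n) holds for n = 0,…,8 (a full window of length max(S) = 9), so the sequence is purely periodic with period 16.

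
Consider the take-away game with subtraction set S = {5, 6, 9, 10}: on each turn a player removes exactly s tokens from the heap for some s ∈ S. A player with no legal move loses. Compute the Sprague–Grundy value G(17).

n :  0  1  2  3  4  5  6  7  8  9 10 11 12 13 14 15 16 17
G :  0  0  0  0  0  1  1  1  1  1  2  2  2  2  2  0  0  0

0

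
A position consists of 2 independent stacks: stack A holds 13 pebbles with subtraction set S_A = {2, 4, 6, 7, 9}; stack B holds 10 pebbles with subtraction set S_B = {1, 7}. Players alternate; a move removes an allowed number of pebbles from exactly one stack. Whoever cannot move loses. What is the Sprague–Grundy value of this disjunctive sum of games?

Stack A, S = {2, 4, 6, 7, 9}:
n :  0  1  2  3  4  5  6  7  8  9 10 11 12 13
G :  0  0  1  1  2  2  3  3  4  4  5  0  0  1
G_A(13) = 1.
Stack B, S = {1, 7}:
G(0) = 0
G(1) = mex{0} = 1
G(2) = mex{1} = 0
G(3) = mex{0} = 1
G(4) = mex{1} = 0
G(5) = mex{0} = 1
G(6) = mex{1} = 0
G(7) = mex{0,0} = 1
G(8) = mex{1,1} = 0
G(9) = mex{0,0} = 1
G(10) = mex{1,1} = 0
G_B(10) = 0.
Combined Grundy value = 1 ⊕ 0 = 1.

1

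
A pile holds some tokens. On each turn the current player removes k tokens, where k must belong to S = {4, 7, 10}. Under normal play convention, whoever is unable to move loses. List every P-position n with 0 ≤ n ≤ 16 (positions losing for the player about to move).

0, 1, 2, 3, 14, 15, 16

G(0) = 0
G(1) = mex{} = 0
G(2) = mex{} = 0
G(3) = mex{} = 0
G(4) = mex{0} = 1
G(5) = mex{0} = 1
G(6) = mex{0} = 1
G(7) = mex{0,0} = 1
G(8) = mex{1,0} = 2
G(9) = mex{1,0} = 2
G(10) = mex{1,0,0} = 2
G(11) = mex{1,1,0} = 2
G(12) = mex{2,1,0} = 3
G(13) = mex{2,1,0} = 3
G(14) = mex{2,1,1} = 0
G(15) = mex{2,2,1} = 0
G(16) = mex{3,2,1} = 0
P-positions are exactly the n with G(n) = 0.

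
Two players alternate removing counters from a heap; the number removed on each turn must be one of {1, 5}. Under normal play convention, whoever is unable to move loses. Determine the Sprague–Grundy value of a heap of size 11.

G(0) = 0
G(1) = mex{0} = 1
G(2) = mex{1} = 0
G(3) = mex{0} = 1
G(4) = mex{1} = 0
G(5) = mex{0,0} = 1
G(6) = mex{1,1} = 0
G(7) = mex{0,0} = 1
G(8) = mex{1,1} = 0
G(9) = mex{0,0} = 1
G(10) = mex{1,1} = 0
G(11) = mex{0,0} = 1

1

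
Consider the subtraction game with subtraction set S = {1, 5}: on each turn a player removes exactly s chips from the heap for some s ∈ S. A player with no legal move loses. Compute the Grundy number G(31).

1

G(0) = 0
G(1) = mex{0} = 1
G(2) = mex{1} = 0
G(3) = mex{0} = 1
G(4) = mex{1} = 0
G(5) = mex{0,0} = 1
G(6) = mex{1,1} = 0
G(7) = mex{0,0} = 1
G(8) = mex{1,1} = 0
G(9) = mex{0,0} = 1
G(10) = mex{1,1} = 0
G(11) = mex{0,0} = 1
G(12) = mex{1,1} = 0
G(13) = mex{0,0} = 1
G(14) = mex{1,1} = 0
G(15) = mex{0,0} = 1
G(16) = mex{1,1} = 0
G(17) = mex{0,0} = 1
G(18) = mex{1,1} = 0
G(19) = mex{0,0} = 1
G(20) = mex{1,1} = 0
G(21) = mex{0,0} = 1
G(22) = mex{1,1} = 0
G(23) = mex{0,0} = 1
G(24) = mex{1,1} = 0
G(25) = mex{0,0} = 1
G(26) = mex{1,1} = 0
G(27) = mex{0,0} = 1
G(28) = mex{1,1} = 0
G(29) = mex{0,0} = 1
G(30) = mex{1,1} = 0
G(31) = mex{0,0} = 1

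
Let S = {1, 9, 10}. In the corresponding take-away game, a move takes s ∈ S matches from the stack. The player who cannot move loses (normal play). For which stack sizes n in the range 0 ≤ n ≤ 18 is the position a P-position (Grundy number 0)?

G(0) = 0
G(1) = mex{0} = 1
G(2) = mex{1} = 0
G(3) = mex{0} = 1
G(4) = mex{1} = 0
G(5) = mex{0} = 1
G(6) = mex{1} = 0
G(7) = mex{0} = 1
G(8) = mex{1} = 0
G(9) = mex{0,0} = 1
G(10) = mex{1,1,0} = 2
G(11) = mex{2,0,1} = 3
G(12) = mex{3,1,0} = 2
G(13) = mex{2,0,1} = 3
G(14) = mex{3,1,0} = 2
G(15) = mex{2,0,1} = 3
G(16) = mex{3,1,0} = 2
G(17) = mex{2,0,1} = 3
G(18) = mex{3,1,0} = 2
P-positions are exactly the n with G(n) = 0.

0, 2, 4, 6, 8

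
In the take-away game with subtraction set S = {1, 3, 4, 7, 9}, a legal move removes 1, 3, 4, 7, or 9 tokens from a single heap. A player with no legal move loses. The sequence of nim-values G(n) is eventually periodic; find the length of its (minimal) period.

n :  0  1  2  3  4  5  6  7  8  9 10 11 12 13 14 15 16 17 18
G :  0  1  0  1  2  3  2  3  0  1  0  1  2  3  2  3  0  1  0
G(n+8) = G(n) holds for n = 0,…,8 (a full window of length max(S) = 9), so the sequence is purely periodic with period 8.

8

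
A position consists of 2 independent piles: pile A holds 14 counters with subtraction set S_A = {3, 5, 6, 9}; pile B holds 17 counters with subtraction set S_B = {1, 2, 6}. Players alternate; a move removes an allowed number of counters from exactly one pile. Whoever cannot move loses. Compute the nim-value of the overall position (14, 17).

Pile A, S = {3, 5, 6, 9}:
G(0) = 0
G(1) = mex{} = 0
G(2) = mex{} = 0
G(3) = mex{0} = 1
G(4) = mex{0} = 1
G(5) = mex{0,0} = 1
G(6) = mex{1,0,0} = 2
G(7) = mex{1,0,0} = 2
G(8) = mex{1,1,0} = 2
G(9) = mex{2,1,1,0} = 3
G(10) = mex{2,1,1,0} = 3
G(11) = mex{2,2,1,0} = 3
G(12) = mex{3,2,2,1} = 0
G(13) = mex{3,2,2,1} = 0
G(14) = mex{3,3,2,1} = 0
G_A(14) = 0.
Pile B, S = {1, 2, 6}:
G(0) = 0
G(1) = mex{0} = 1
G(2) = mex{1,0} = 2
G(3) = mex{2,1} = 0
G(4) = mex{0,2} = 1
G(5) = mex{1,0} = 2
G(6) = mex{2,1,0} = 3
G(7) = mex{3,2,1} = 0
G(8) = mex{0,3,2} = 1
G(9) = mex{1,0,0} = 2
G(10) = mex{2,1,1} = 0
G(11) = mex{0,2,2} = 1
G(12) = mex{1,0,3} = 2
G(13) = mex{2,1,0} = 3
G(14) = mex{3,2,1} = 0
G(15) = mex{0,3,2} = 1
G(16) = mex{1,0,0} = 2
G(17) = mex{2,1,1} = 0
G_B(17) = 0.
Combined Grundy value = 0 ⊕ 0 = 0.

0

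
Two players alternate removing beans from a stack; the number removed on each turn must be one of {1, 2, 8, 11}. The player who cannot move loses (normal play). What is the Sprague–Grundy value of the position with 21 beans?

0

n :  0  1  2  3  4  5  6  7  8  9 10 11 12 13 14 15 16 17 18 19 20 21
G :  0  1  2  0  1  2  0  1  2  0  1  2  0  1  2  0  1  2  0  1  2  0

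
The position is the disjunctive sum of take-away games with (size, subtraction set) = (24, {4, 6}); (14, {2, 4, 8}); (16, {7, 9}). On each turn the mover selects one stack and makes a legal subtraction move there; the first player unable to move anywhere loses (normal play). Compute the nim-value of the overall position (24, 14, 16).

Stack A, S = {4, 6}:
n :  0  1  2  3  4  5  6  7  8  9 10 11 12 13 14 15 16 17 18 19 20 21 22 23 24
G :  0  0  0  0  1  1  1  1  2  2  0  0  0  0  1  1  1  1  2  2  0  0  0  0  1
G_A(24) = 1.
Stack B, S = {2, 4, 8}:
n :  0  1  2  3  4  5  6  7  8  9 10 11 12 13 14
G :  0  0  1  1  2  2  0  0  1  1  2  2  0  0  1
G_B(14) = 1.
Stack C, S = {7, 9}:
G(0) = 0
G(1) = mex{} = 0
G(2) = mex{} = 0
G(3) = mex{} = 0
G(4) = mex{} = 0
G(5) = mex{} = 0
G(6) = mex{} = 0
G(7) = mex{0} = 1
G(8) = mex{0} = 1
G(9) = mex{0,0} = 1
G(10) = mex{0,0} = 1
G(11) = mex{0,0} = 1
G(12) = mex{0,0} = 1
G(13) = mex{0,0} = 1
G(14) = mex{1,0} = 2
G(15) = mex{1,0} = 2
G(16) = mex{1,1} = 0
G_C(16) = 0.
Combined Grundy value = 1 ⊕ 1 ⊕ 0 = 0.

0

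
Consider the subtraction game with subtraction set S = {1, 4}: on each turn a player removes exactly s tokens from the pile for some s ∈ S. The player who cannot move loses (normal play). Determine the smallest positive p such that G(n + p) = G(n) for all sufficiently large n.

5

n :  0  1  2  3  4  5  6  7  8  9 10 11 12 13 14
G :  0  1  0  1  2  0  1  0  1  2  0  1  0  1  2
G(n+5) = G(n) holds for n = 0,…,3 (a full window of length max(S) = 4), so the sequence is purely periodic with period 5.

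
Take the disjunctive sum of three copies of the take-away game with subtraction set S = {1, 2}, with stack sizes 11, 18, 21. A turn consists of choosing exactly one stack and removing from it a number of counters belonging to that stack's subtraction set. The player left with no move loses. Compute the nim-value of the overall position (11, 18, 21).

All stacks use S = {1, 2}:
G(0) = 0
G(1) = mex{0} = 1
G(2) = mex{1,0} = 2
G(3) = mex{2,1} = 0
G(4) = mex{0,2} = 1
G(5) = mex{1,0} = 2
G(6) = mex{2,1} = 0
G(7) = mex{0,2} = 1
G(8) = mex{1,0} = 2
G(9) = mex{2,1} = 0
G(10) = mex{0,2} = 1
G(11) = mex{1,0} = 2
G(12) = mex{2,1} = 0
G(13) = mex{0,2} = 1
G(14) = mex{1,0} = 2
G(15) = mex{2,1} = 0
G(16) = mex{0,2} = 1
G(17) = mex{1,0} = 2
G(18) = mex{2,1} = 0
G(19) = mex{0,2} = 1
G(20) = mex{1,0} = 2
G(21) = mex{2,1} = 0
Stack A: G(11) = 2.
Stack B: G(18) = 0.
Stack C: G(21) = 0.
Combined Grundy value = 2 ⊕ 0 ⊕ 0 = 2.

2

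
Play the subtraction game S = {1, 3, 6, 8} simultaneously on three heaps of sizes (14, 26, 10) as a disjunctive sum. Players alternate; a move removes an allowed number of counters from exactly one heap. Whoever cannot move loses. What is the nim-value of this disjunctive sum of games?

All heaps use S = {1, 3, 6, 8}:
G(0) = 0
G(1) = mex{0} = 1
G(2) = mex{1} = 0
G(3) = mex{0,0} = 1
G(4) = mex{1,1} = 0
G(5) = mex{0,0} = 1
G(6) = mex{1,1,0} = 2
G(7) = mex{2,0,1} = 3
G(8) = mex{3,1,0,0} = 2
G(9) = mex{2,2,1,1} = 0
G(10) = mex{0,3,0,0} = 1
G(11) = mex{1,2,1,1} = 0
G(12) = mex{0,0,2,0} = 1
G(13) = mex{1,1,3,1} = 0
G(14) = mex{0,0,2,2} = 1
G(15) = mex{1,1,0,3} = 2
G(16) = mex{2,0,1,2} = 3
G(17) = mex{3,1,0,0} = 2
G(18) = mex{2,2,1,1} = 0
G(19) = mex{0,3,0,0} = 1
G(20) = mex{1,2,1,1} = 0
G(21) = mex{0,0,2,0} = 1
G(22) = mex{1,1,3,1} = 0
G(23) = mex{0,0,2,2} = 1
G(24) = mex{1,1,0,3} = 2
G(25) = mex{2,0,1,2} = 3
G(26) = mex{3,1,0,0} = 2
Heap A: G(14) = 1.
Heap B: G(26) = 2.
Heap C: G(10) = 1.
Combined Grundy value = 1 ⊕ 2 ⊕ 1 = 2.

2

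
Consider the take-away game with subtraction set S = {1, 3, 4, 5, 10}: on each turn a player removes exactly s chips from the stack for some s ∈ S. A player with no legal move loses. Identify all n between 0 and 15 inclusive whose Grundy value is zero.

n :  0  1  2  3  4  5  6  7  8  9 10 11 12 13 14 15
G :  0  1  0  1  2  3  2  3  0  1  4  5  2  3  0  1
P-positions are exactly the n with G(n) = 0.

0, 2, 8, 14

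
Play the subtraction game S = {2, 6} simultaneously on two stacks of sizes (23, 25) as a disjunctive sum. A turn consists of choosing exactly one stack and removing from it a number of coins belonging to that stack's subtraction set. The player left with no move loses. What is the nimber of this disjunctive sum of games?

All stacks use S = {2, 6}:
G(0) = 0
G(1) = mex{} = 0
G(2) = mex{0} = 1
G(3) = mex{0} = 1
G(4) = mex{1} = 0
G(5) = mex{1} = 0
G(6) = mex{0,0} = 1
G(7) = mex{0,0} = 1
G(8) = mex{1,1} = 0
G(9) = mex{1,1} = 0
G(10) = mex{0,0} = 1
G(11) = mex{0,0} = 1
G(12) = mex{1,1} = 0
G(13) = mex{1,1} = 0
G(14) = mex{0,0} = 1
G(15) = mex{0,0} = 1
G(16) = mex{1,1} = 0
G(17) = mex{1,1} = 0
G(18) = mex{0,0} = 1
G(19) = mex{0,0} = 1
G(20) = mex{1,1} = 0
G(21) = mex{1,1} = 0
G(22) = mex{0,0} = 1
G(23) = mex{0,0} = 1
G(24) = mex{1,1} = 0
G(25) = mex{1,1} = 0
Stack A: G(23) = 1.
Stack B: G(25) = 0.
Combined Grundy value = 1 ⊕ 0 = 1.

1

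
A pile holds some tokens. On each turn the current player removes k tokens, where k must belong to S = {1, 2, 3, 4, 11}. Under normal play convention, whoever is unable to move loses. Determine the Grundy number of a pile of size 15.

n :  0  1  2  3  4  5  6  7  8  9 10 11 12 13 14 15
G :  0  1  2  3  4  0  1  2  3  4  0  1  2  3  4  0

0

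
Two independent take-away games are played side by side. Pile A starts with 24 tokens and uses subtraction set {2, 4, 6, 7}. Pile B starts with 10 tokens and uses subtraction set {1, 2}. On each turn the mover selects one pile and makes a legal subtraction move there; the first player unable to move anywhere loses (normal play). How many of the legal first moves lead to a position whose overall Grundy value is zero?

Pile A, S = {2, 4, 6, 7}:
n :  0  1  2  3  4  5  6  7  8  9 10 11 12 13 14 15 16 17 18 19 20 21 22 23 24
G :  0  0  1  1  2  2  3  3  4  0  0  1  1  2  2  3  3  4  0  0  1  1  2  2  3
G_A(24) = 3.
Pile B, S = {1, 2}:
G(0) = 0
G(1) = mex{0} = 1
G(2) = mex{1,0} = 2
G(3) = mex{2,1} = 0
G(4) = mex{0,2} = 1
G(5) = mex{1,0} = 2
G(6) = mex{2,1} = 0
G(7) = mex{0,2} = 1
G(8) = mex{1,0} = 2
G(9) = mex{2,1} = 0
G(10) = mex{0,2} = 1
G_B(10) = 1.
Combined Grundy value = 3 ⊕ 1 = 2.
A winning move leaves total XOR = 0, i.e. changes one component's Grundy value g to g ⊕ X where X is the current total.
Pile A: need g' = 3⊕2 = 1. Options: 24−2→G=2, 24−4→G=1, 24−6→G=0, 24−7→G=4. Hits: 1.
Pile B: need g' = 1⊕2 = 3. Options: 10−1→G=0, 10−2→G=2. Hits: 0.

1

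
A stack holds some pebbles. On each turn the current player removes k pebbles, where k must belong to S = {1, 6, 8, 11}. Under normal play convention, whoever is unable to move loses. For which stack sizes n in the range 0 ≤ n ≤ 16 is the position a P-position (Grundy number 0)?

G(0) = 0
G(1) = mex{0} = 1
G(2) = mex{1} = 0
G(3) = mex{0} = 1
G(4) = mex{1} = 0
G(5) = mex{0} = 1
G(6) = mex{1,0} = 2
G(7) = mex{2,1} = 0
G(8) = mex{0,0,0} = 1
G(9) = mex{1,1,1} = 0
G(10) = mex{0,0,0} = 1
G(11) = mex{1,1,1,0} = 2
G(12) = mex{2,2,0,1} = 3
G(13) = mex{3,0,1,0} = 2
G(14) = mex{2,1,2,1} = 0
G(15) = mex{0,0,0,0} = 1
G(16) = mex{1,1,1,1} = 0
P-positions are exactly the n with G(n) = 0.

0, 2, 4, 7, 9, 14, 16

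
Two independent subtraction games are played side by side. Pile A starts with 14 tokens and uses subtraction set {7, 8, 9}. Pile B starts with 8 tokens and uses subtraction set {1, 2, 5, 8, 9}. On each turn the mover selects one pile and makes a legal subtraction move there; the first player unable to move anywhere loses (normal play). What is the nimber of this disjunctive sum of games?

Pile A, S = {7, 8, 9}:
n :  0  1  2  3  4  5  6  7  8  9 10 11 12 13 14
G :  0  0  0  0  0  0  0  1  1  1  1  1  1  1  2
G_A(14) = 2.
Pile B, S = {1, 2, 5, 8, 9}:
G(0) = 0
G(1) = mex{0} = 1
G(2) = mex{1,0} = 2
G(3) = mex{2,1} = 0
G(4) = mex{0,2} = 1
G(5) = mex{1,0,0} = 2
G(6) = mex{2,1,1} = 0
G(7) = mex{0,2,2} = 1
G(8) = mex{1,0,0,0} = 2
G_B(8) = 2.
Combined Grundy value = 2 ⊕ 2 = 0.

0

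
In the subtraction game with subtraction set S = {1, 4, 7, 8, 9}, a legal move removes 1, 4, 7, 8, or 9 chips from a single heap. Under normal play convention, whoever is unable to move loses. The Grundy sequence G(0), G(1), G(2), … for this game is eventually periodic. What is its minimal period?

15

G(0) = 0
G(1) = mex{0} = 1
G(2) = mex{1} = 0
G(3) = mex{0} = 1
G(4) = mex{1,0} = 2
G(5) = mex{2,1} = 0
G(6) = mex{0,0} = 1
G(7) = mex{1,1,0} = 2
G(8) = mex{2,2,1,0} = 3
G(9) = mex{3,0,0,1,0} = 2
G(10) = mex{2,1,1,0,1} = 3
G(11) = mex{3,2,2,1,0} = 4
G(12) = mex{4,3,0,2,1} = 5
G(13) = mex{5,2,1,0,2} = 3
G(14) = mex{3,3,2,1,0} = 4
G(15) = mex{4,4,3,2,1} = 0
G(16) = mex{0,5,2,3,2} = 1
G(17) = mex{1,3,3,2,3} = 0
G(18) = mex{0,4,4,3,2} = 1
G(19) = mex{1,0,5,4,3} = 2
G(20) = mex{2,1,3,5,4} = 0
G(21) = mex{0,0,4,3,5} = 1
G(22) = mex{1,1,0,4,3} = 2
G(23) = mex{2,2,1,0,4} = 3
G(24) = mex{3,0,0,1,0} = 2
G(25) = mex{2,1,1,0,1} = 3
G(26) = mex{3,2,2,1,0} = 4
G(27) = mex{4,3,0,2,1} = 5
G(28) = mex{5,2,1,0,2} = 3
G(29) = mex{3,3,2,1,0} = 4
G(30) = mex{4,4,3,2,1} = 0
G(31) = mex{0,5,2,3,2} = 1
G(n+15) = G(n) holds for n = 0,…,8 (a full window of length max(S) = 9), so the sequence is purely periodic with period 15.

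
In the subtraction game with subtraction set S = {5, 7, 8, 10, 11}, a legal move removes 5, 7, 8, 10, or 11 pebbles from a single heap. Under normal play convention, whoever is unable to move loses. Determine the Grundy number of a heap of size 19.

0

n :  0  1  2  3  4  5  6  7  8  9 10 11 12 13 14 15 16 17 18 19
G :  0  0  0  0  0  1  1  1  1  1  2  2  2  2  2  3  0  0  0  0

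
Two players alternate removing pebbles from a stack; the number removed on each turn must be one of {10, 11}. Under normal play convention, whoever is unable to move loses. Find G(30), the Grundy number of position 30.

G(0) = 0
G(1) = mex{} = 0
G(2) = mex{} = 0
G(3) = mex{} = 0
G(4) = mex{} = 0
G(5) = mex{} = 0
G(6) = mex{} = 0
G(7) = mex{} = 0
G(8) = mex{} = 0
G(9) = mex{} = 0
G(10) = mex{0} = 1
G(11) = mex{0,0} = 1
G(12) = mex{0,0} = 1
G(13) = mex{0,0} = 1
G(14) = mex{0,0} = 1
G(15) = mex{0,0} = 1
G(16) = mex{0,0} = 1
G(17) = mex{0,0} = 1
G(18) = mex{0,0} = 1
G(19) = mex{0,0} = 1
G(20) = mex{1,0} = 2
G(21) = mex{1,1} = 0
G(22) = mex{1,1} = 0
G(23) = mex{1,1} = 0
G(24) = mex{1,1} = 0
G(25) = mex{1,1} = 0
G(26) = mex{1,1} = 0
G(27) = mex{1,1} = 0
G(28) = mex{1,1} = 0
G(29) = mex{1,1} = 0
G(30) = mex{2,1} = 0

0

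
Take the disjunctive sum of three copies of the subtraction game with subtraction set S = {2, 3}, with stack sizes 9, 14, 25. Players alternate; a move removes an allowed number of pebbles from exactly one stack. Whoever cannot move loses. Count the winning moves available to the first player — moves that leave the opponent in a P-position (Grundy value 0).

All stacks use S = {2, 3}:
n :  0  1  2  3  4  5  6  7  8  9 10 11 12 13 14 15 16 17 18 19 20 21 22 23 24 25
G :  0  0  1  1  2  0  0  1  1  2  0  0  1  1  2  0  0  1  1  2  0  0  1  1  2  0
Stack A: G(9) = 2.
Stack B: G(14) = 2.
Stack C: G(25) = 0.
Combined Grundy value = 2 ⊕ 2 ⊕ 0 = 0.
A winning move leaves total XOR = 0, i.e. changes one component's Grundy value g to g ⊕ X where X is the current total.
Stack A: target g' = 2⊕0 = 2, but every legal move changes the Grundy value (mex property), so 0 moves.
Stack B: target g' = 2⊕0 = 2, but every legal move changes the Grundy value (mex property), so 0 moves.
Stack C: target g' = 0⊕0 = 0, but every legal move changes the Grundy value (mex property), so 0 moves.

0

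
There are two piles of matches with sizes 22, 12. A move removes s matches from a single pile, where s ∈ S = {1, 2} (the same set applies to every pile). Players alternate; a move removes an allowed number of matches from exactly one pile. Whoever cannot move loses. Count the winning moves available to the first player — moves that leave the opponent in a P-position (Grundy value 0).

All piles use S = {1, 2}:
n :  0  1  2  3  4  5  6  7  8  9 10 11 12 13 14 15 16 17 18 19 20 21 22
G :  0  1  2  0  1  2  0  1  2  0  1  2  0  1  2  0  1  2  0  1  2  0  1
Pile A: G(22) = 1.
Pile B: G(12) = 0.
Combined Grundy value = 1 ⊕ 0 = 1.
A winning move leaves total XOR = 0, i.e. changes one component's Grundy value g to g ⊕ X where X is the current total.
Pile A: need g' = 1⊕1 = 0. Options: 22−1→G=0, 22−2→G=2. Hits: 1.
Pile B: need g' = 0⊕1 = 1. Options: 12−1→G=2, 12−2→G=1. Hits: 1.

2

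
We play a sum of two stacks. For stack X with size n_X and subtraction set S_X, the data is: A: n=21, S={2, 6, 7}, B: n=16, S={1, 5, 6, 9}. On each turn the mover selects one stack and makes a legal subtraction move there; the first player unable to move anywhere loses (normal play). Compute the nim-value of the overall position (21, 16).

Stack A, S = {2, 6, 7}:
G(0) = 0
G(1) = mex{} = 0
G(2) = mex{0} = 1
G(3) = mex{0} = 1
G(4) = mex{1} = 0
G(5) = mex{1} = 0
G(6) = mex{0,0} = 1
G(7) = mex{0,0,0} = 1
G(8) = mex{1,1,0} = 2
G(9) = mex{1,1,1} = 0
G(10) = mex{2,0,1} = 3
G(11) = mex{0,0,0} = 1
G(12) = mex{3,1,0} = 2
G(13) = mex{1,1,1} = 0
G(14) = mex{2,2,1} = 0
G(15) = mex{0,0,2} = 1
G(16) = mex{0,3,0} = 1
G(17) = mex{1,1,3} = 0
G(18) = mex{1,2,1} = 0
G(19) = mex{0,0,2} = 1
G(20) = mex{0,0,0} = 1
G(21) = mex{1,1,0} = 2
G_A(21) = 2.
Stack B, S = {1, 5, 6, 9}:
n :  0  1  2  3  4  5  6  7  8  9 10 11 12 13 14 15 16
G :  0  1  0  1  0  1  2  3  2  3  2  3  0  1  0  1  0
G_B(16) = 0.
Combined Grundy value = 2 ⊕ 0 = 2.

2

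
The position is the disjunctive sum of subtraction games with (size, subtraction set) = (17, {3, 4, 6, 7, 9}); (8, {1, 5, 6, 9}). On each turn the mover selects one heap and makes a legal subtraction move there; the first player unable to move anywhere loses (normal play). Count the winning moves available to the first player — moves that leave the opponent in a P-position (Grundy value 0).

2

Heap A, S = {3, 4, 6, 7, 9}:
G(0) = 0
G(1) = mex{} = 0
G(2) = mex{} = 0
G(3) = mex{0} = 1
G(4) = mex{0,0} = 1
G(5) = mex{0,0} = 1
G(6) = mex{1,0,0} = 2
G(7) = mex{1,1,0,0} = 2
G(8) = mex{1,1,0,0} = 2
G(9) = mex{2,1,1,0,0} = 3
G(10) = mex{2,2,1,1,0} = 3
G(11) = mex{2,2,1,1,0} = 3
G(12) = mex{3,2,2,1,1} = 0
G(13) = mex{3,3,2,2,1} = 0
G(14) = mex{3,3,2,2,1} = 0
G(15) = mex{0,3,3,2,2} = 1
G(16) = mex{0,0,3,3,2} = 1
G(17) = mex{0,0,3,3,2} = 1
G_A(17) = 1.
Heap B, S = {1, 5, 6, 9}:
n : 0 1 2 3 4 5 6 7 8
G : 0 1 0 1 0 1 2 3 2
G_B(8) = 2.
Combined Grundy value = 1 ⊕ 2 = 3.
A winning move leaves total XOR = 0, i.e. changes one component's Grundy value g to g ⊕ X where X is the current total.
Heap A: need g' = 1⊕3 = 2. Options: 17−3→G=0, 17−4→G=0, 17−6→G=3, 17−7→G=3, 17−9→G=2. Hits: 1.
Heap B: need g' = 2⊕3 = 1. Options: 8−1→G=3, 8−5→G=1, 8−6→G=0. Hits: 1.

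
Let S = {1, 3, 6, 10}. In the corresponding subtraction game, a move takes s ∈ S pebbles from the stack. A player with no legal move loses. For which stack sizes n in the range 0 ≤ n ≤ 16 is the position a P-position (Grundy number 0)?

0, 2, 4, 9, 11, 13

G(0) = 0
G(1) = mex{0} = 1
G(2) = mex{1} = 0
G(3) = mex{0,0} = 1
G(4) = mex{1,1} = 0
G(5) = mex{0,0} = 1
G(6) = mex{1,1,0} = 2
G(7) = mex{2,0,1} = 3
G(8) = mex{3,1,0} = 2
G(9) = mex{2,2,1} = 0
G(10) = mex{0,3,0,0} = 1
G(11) = mex{1,2,1,1} = 0
G(12) = mex{0,0,2,0} = 1
G(13) = mex{1,1,3,1} = 0
G(14) = mex{0,0,2,0} = 1
G(15) = mex{1,1,0,1} = 2
G(16) = mex{2,0,1,2} = 3
P-positions are exactly the n with G(n) = 0.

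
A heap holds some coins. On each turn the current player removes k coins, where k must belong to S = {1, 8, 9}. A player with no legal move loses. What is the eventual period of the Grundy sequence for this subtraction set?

16

n :  0  1  2  3  4  5  6  7  8  9 10 11 12 13 14 15 16 17 18 19 20 21 22 23 24 25 26 27 28 29 30 31 32 33
G :  0  1  0  1  0  1  0  1  2  3  2  3  2  3  2  3  0  1  0  1  0  1  0  1  2  3  2  3  2  3  2  3  0  1
G(n+16) = G(n) holds for n = 0,…,8 (a full window of length max(S) = 9), so the sequence is purely periodic with period 16.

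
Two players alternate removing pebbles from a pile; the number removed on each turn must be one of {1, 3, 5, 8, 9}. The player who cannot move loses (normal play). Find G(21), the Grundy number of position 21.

1

G(0) = 0
G(1) = mex{0} = 1
G(2) = mex{1} = 0
G(3) = mex{0,0} = 1
G(4) = mex{1,1} = 0
G(5) = mex{0,0,0} = 1
G(6) = mex{1,1,1} = 0
G(7) = mex{0,0,0} = 1
G(8) = mex{1,1,1,0} = 2
G(9) = mex{2,0,0,1,0} = 3
G(10) = mex{3,1,1,0,1} = 2
G(11) = mex{2,2,0,1,0} = 3
G(12) = mex{3,3,1,0,1} = 2
G(13) = mex{2,2,2,1,0} = 3
G(14) = mex{3,3,3,0,1} = 2
G(15) = mex{2,2,2,1,0} = 3
G(16) = mex{3,3,3,2,1} = 0
G(17) = mex{0,2,2,3,2} = 1
G(18) = mex{1,3,3,2,3} = 0
G(19) = mex{0,0,2,3,2} = 1
G(20) = mex{1,1,3,2,3} = 0
G(21) = mex{0,0,0,3,2} = 1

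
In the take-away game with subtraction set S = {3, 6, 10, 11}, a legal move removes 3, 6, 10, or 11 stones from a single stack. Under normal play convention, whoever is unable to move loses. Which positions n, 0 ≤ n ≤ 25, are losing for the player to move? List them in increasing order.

n :  0  1  2  3  4  5  6  7  8  9 10 11 12 13 14 15 16 17 18 19 20 21 22 23 24 25
G :  0  0  0  1  1  1  2  2  2  0  3  3  1  4  0  2  0  1  0  1  2  1  2  0  2  3
P-positions are exactly the n with G(n) = 0.

0, 1, 2, 9, 14, 16, 18, 23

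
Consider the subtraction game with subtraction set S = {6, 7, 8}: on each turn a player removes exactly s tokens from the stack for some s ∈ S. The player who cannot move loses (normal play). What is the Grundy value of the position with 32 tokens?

0

n :  0  1  2  3  4  5  6  7  8  9 10 11 12 13 14 15 16 17 18 19 20 21 22 23 24 25 26 27 28 29 30 31 32
G :  0  0  0  0  0  0  1  1  1  1  1  1  2  2  0  0  0  0  0  0  1  1  1  1  1  1  2  2  0  0  0  0  0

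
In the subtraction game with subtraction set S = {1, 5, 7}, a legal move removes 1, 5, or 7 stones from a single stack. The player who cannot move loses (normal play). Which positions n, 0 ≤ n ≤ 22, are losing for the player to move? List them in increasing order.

n :  0  1  2  3  4  5  6  7  8  9 10 11 12 13 14 15 16 17 18 19 20 21 22
G :  0  1  0  1  0  1  0  1  0  1  0  1  0  1  0  1  0  1  0  1  0  1  0
P-positions are exactly the n with G(n) = 0.

0, 2, 4, 6, 8, 10, 12, 14, 16, 18, 20, 22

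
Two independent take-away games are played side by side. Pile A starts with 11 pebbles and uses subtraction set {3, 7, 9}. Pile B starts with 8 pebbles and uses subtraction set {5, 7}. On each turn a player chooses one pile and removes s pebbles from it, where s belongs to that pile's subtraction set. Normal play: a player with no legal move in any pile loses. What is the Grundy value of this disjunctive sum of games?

Pile A, S = {3, 7, 9}:
n :  0  1  2  3  4  5  6  7  8  9 10 11
G :  0  0  0  1  1  1  0  2  2  1  3  3
G_A(11) = 3.
Pile B, S = {5, 7}:
n : 0 1 2 3 4 5 6 7 8
G : 0 0 0 0 0 1 1 1 1
G_B(8) = 1.
Combined Grundy value = 3 ⊕ 1 = 2.

2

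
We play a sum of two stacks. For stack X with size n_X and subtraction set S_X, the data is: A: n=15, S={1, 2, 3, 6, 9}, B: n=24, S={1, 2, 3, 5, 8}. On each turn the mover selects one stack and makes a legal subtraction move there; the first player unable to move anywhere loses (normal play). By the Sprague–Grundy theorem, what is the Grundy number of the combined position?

3

Stack A, S = {1, 2, 3, 6, 9}:
n :  0  1  2  3  4  5  6  7  8  9 10 11 12 13 14 15
G :  0  1  2  3  0  1  2  3  0  1  2  3  0  1  2  3
G_A(15) = 3.
Stack B, S = {1, 2, 3, 5, 8}:
n :  0  1  2  3  4  5  6  7  8  9 10 11 12 13 14 15 16 17 18 19 20 21 22 23 24
G :  0  1  2  3  0  1  2  3  4  5  0  1  2  3  0  1  2  3  4  5  0  1  2  3  0
G_B(24) = 0.
Combined Grundy value = 3 ⊕ 0 = 3.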